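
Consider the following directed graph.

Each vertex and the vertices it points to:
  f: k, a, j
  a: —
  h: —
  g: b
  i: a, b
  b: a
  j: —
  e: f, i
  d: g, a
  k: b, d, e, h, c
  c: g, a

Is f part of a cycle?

Yes

f is on a cycle iff f can reach itself via ≥1 edge.
f → k → e → f — yes.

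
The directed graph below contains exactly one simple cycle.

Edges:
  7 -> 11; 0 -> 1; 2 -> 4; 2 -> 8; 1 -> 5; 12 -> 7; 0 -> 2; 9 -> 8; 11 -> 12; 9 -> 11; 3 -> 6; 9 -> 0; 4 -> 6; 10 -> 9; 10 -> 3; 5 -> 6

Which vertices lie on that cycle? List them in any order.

7, 11, 12

DFS with gray/black marking from 11:
11 gray
  12 gray
    7 gray
      7→11: 11 is gray → back edge
Back edge closes the cycle 11 → 12 → 7 → 11; its vertices are {7, 11, 12}.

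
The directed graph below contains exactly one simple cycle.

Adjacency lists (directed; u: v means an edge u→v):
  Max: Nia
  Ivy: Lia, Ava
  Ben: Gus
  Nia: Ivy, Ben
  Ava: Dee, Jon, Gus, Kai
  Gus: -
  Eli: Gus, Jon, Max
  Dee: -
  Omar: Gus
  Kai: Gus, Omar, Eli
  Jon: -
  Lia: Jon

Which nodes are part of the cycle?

DFS with gray/black marking from Nia:
Nia gray
  Ivy gray
    Lia gray
      Jon gray
      Jon black
    Lia black
    Ava gray
      Dee gray
      Dee black
      Ava→Jon: Jon black — skip
      Gus gray
      Gus black
      Kai gray
        Kai→Gus: Gus black — skip
        Omar gray
          Omar→Gus: Gus black — skip
        Omar black
        Eli gray
          Eli→Gus: Gus black — skip
          Eli→Jon: Jon black — skip
          Max gray
            Max→Nia: Nia is gray → back edge
Back edge closes the cycle Nia → Ivy → Ava → Kai → Eli → Max → Nia; its vertices are {Ava, Eli, Ivy, Kai, Max, Nia}.

Ava, Eli, Ivy, Kai, Max, Nia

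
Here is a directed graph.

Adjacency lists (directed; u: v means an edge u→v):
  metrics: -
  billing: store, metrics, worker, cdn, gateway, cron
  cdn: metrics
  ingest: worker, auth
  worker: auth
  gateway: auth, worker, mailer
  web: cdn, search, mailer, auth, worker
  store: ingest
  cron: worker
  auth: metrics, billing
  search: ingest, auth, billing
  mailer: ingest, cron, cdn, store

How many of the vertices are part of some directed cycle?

8

A vertex is on a directed cycle iff it belongs to a strongly connected component of size ≥ 2 (or has a self-loop).
The vertices on cycles are {auth, cron, store, ingest, mailer, worker, billing, gateway} — 8 in total.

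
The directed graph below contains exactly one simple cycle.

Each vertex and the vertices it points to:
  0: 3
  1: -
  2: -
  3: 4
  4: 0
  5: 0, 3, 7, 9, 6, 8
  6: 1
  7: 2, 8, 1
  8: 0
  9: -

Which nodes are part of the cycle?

0, 3, 4

DFS with gray/black marking from 3:
3 gray
  4 gray
    0 gray
      0→3: 3 is gray → back edge
Back edge closes the cycle 3 → 4 → 0 → 3; its vertices are {0, 3, 4}.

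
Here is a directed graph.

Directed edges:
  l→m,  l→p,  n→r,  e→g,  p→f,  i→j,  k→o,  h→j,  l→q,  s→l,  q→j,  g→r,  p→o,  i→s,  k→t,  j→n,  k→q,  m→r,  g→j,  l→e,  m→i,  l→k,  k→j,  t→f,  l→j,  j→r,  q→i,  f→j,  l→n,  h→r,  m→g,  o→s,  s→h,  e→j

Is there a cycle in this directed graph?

Yes

DFS with white/gray/black marking, starting from n:
n gray
  r gray
  r black
n black
e gray
  j gray
    j→n: n black — skip
    j→r: r black — skip
  j black
  g gray
    g→j: j black — skip
    g→r: r black — skip
  g black
e black
f gray
  f→j: j black — skip
f black
h gray
  h→j: j black — skip
  h→r: r black — skip
h black
i gray
  i→j: j black — skip
  s gray
    l gray
      l→e: e black — skip
      m gray
        m→i: i is gray → back edge
Back edge found, so a cycle exists: i → s → l → m → i.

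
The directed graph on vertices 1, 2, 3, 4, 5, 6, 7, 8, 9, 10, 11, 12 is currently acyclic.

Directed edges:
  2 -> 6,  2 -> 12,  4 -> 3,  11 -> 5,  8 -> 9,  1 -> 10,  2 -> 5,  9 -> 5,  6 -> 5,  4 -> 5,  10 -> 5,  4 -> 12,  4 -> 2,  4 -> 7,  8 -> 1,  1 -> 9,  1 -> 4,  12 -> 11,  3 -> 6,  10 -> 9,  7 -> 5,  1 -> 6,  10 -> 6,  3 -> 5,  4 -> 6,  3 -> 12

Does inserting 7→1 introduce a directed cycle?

Adding 7→1 creates a cycle iff 1 can already reach 7.
Path from 1: 1 → 4 → 7.
So 1 → … → 7 → 1 is a cycle.

Yes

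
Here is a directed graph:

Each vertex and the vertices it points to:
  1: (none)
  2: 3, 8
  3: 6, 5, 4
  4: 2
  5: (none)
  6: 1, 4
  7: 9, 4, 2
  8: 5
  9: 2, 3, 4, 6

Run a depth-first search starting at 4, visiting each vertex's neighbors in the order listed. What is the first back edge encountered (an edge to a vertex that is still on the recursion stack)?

DFS from 4 (visiting each vertex's neighbors in the order listed); mark gray on enter, black on exit:
4 gray
  2 gray
    3 gray
      6 gray
        1 gray
        1 black
        6→4: 4 is gray → back edge
First back edge: 6 → 4.

6->4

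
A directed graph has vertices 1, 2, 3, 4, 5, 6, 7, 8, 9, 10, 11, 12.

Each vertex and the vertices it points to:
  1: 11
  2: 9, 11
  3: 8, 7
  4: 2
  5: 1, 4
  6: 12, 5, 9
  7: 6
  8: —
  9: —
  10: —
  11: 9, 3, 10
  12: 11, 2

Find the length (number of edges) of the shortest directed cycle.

5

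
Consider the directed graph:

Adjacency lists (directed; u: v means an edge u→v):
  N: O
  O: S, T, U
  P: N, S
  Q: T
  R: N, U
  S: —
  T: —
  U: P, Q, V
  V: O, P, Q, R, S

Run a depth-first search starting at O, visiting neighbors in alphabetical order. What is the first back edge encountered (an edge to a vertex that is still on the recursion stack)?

N→O

DFS from O (visiting neighbors in alphabetical order); mark gray on enter, black on exit:
O gray
  S gray
  S black
  T gray
  T black
  U gray
    P gray
      N gray
        N→O: O is gray → back edge
First back edge: N → O.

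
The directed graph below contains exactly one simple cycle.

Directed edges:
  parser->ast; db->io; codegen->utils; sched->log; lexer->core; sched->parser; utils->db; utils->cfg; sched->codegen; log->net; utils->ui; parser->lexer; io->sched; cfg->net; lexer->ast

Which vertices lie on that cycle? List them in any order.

db, io, sched, utils, codegen

DFS with gray/black marking from sched:
sched gray
  codegen gray
    utils gray
      ui gray
      ui black
      db gray
        io gray
          io→sched: sched is gray → back edge
Back edge closes the cycle sched → codegen → utils → db → io → sched; its vertices are {db, io, sched, utils, codegen}.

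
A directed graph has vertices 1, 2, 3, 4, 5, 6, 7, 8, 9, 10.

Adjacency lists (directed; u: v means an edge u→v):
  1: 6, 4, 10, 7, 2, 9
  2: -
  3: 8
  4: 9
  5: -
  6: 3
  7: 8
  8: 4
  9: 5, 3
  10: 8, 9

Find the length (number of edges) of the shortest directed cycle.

4

For each vertex v, BFS finds the shortest path from v back to v.
The shortest such closed walk is 4 → 9 → 3 → 8 → 4, length 4.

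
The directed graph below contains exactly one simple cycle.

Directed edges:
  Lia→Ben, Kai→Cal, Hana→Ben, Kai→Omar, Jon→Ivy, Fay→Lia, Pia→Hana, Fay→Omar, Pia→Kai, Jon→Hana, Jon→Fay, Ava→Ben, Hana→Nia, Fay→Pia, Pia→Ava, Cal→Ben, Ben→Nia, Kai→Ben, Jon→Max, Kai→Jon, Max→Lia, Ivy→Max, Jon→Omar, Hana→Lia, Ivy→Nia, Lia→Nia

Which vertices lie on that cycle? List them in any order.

Fay, Jon, Kai, Pia

DFS with gray/black marking from Pia:
Pia gray
  Kai gray
    Ben gray
      Nia gray
      Nia black
    Ben black
    Jon gray
      Fay gray
        Lia gray
          Lia→Nia: Nia black — skip
          Lia→Ben: Ben black — skip
        Lia black
        Omar gray
        Omar black
        Fay→Pia: Pia is gray → back edge
Back edge closes the cycle Pia → Kai → Jon → Fay → Pia; its vertices are {Fay, Jon, Kai, Pia}.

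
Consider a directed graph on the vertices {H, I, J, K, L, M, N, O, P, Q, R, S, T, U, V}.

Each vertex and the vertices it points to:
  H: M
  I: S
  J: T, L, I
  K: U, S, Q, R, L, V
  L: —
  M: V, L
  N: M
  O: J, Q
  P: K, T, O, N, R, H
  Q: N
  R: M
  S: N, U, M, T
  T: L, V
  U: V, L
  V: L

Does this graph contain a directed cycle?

No

DFS with white/gray/black marking, starting from S:
S gray
  N gray
    M gray
      V gray
        L gray
        L black
      V black
      M→L: L black — skip
    M black
  N black
  U gray
    U→V: V black — skip
    U→L: L black — skip
  U black
  S→M: M black — skip
  T gray
    T→L: L black — skip
    T→V: V black — skip
  T black
S black
H gray
  H→M: M black — skip
H black
I gray
  I→S: S black — skip
I black
J gray
  J→T: T black — skip
  J→L: L black — skip
  J→I: I black — skip
J black
K gray
  K→U: U black — skip
  K→S: S black — skip
  Q gray
    Q→N: N black — skip
  Q black
  R gray
    R→M: M black — skip
  R black
  K→L: L black — skip
  K→V: V black — skip
K black
O gray
  O→J: J black — skip
  O→Q: Q black — skip
O black
P gray
  P→K: K black — skip
  P→T: T black — skip
  P→O: O black — skip
  P→N: N black — skip
  P→R: R black — skip
  P→H: H black — skip
P black
Every edge goes to a white or black vertex — no back edge, so the graph is acyclic.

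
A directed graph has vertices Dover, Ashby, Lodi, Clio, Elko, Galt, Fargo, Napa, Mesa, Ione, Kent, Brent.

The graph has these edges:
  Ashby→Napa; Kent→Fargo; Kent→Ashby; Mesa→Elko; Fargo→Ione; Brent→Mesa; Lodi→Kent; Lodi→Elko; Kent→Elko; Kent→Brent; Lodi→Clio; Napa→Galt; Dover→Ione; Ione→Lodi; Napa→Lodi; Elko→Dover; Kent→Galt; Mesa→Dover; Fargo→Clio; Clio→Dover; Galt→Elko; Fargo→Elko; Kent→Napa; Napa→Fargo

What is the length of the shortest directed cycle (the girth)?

3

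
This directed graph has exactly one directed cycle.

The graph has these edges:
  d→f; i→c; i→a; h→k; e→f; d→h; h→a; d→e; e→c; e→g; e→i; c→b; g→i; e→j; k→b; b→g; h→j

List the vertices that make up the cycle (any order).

b, c, g, i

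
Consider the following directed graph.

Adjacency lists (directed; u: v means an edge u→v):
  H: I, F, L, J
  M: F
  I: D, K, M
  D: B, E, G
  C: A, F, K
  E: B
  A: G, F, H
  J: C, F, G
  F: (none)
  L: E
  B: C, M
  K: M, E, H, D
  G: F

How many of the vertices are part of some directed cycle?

10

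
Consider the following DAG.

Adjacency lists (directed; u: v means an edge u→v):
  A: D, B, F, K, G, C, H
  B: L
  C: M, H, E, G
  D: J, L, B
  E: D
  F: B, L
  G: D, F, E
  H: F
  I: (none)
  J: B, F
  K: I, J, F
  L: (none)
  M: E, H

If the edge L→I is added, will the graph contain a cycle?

No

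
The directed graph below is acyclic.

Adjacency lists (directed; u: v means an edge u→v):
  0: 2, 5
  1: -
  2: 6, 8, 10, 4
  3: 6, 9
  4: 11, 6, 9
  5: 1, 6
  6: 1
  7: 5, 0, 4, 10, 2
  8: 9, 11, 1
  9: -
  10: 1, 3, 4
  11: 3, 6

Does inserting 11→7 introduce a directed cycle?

Adding 11→7 creates a cycle iff 7 can already reach 11.
Path from 7: 7 → 4 → 11.
So 7 → … → 11 → 7 is a cycle.

Yes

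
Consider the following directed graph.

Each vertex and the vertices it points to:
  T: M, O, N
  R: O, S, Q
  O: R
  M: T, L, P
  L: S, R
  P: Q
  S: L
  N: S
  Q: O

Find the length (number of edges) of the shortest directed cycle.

2

For each vertex v, BFS finds the shortest path from v back to v.
The shortest such closed walk is T → M → T, length 2.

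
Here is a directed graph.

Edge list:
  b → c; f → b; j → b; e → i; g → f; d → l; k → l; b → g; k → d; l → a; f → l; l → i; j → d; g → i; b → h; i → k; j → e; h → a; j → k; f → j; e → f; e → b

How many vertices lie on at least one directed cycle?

9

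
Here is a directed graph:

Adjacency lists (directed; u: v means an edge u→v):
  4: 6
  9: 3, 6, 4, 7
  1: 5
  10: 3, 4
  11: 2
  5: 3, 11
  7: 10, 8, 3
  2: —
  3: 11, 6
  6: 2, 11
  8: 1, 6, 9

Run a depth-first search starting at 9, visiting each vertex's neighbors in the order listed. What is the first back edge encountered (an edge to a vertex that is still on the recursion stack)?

DFS from 9 (visiting each vertex's neighbors in the order listed); mark gray on enter, black on exit:
9 gray
  3 gray
    11 gray
      2 gray
      2 black
    11 black
    6 gray
      6→2: 2 black — skip
      6→11: 11 black — skip
    6 black
  3 black
  9→6: 6 black — skip
  4 gray
    4→6: 6 black — skip
  4 black
  7 gray
    10 gray
      10→3: 3 black — skip
      10→4: 4 black — skip
    10 black
    8 gray
      1 gray
        5 gray
          5→3: 3 black — skip
          5→11: 11 black — skip
        5 black
      1 black
      8→6: 6 black — skip
      8→9: 9 is gray → back edge
First back edge: 8 → 9.

8→9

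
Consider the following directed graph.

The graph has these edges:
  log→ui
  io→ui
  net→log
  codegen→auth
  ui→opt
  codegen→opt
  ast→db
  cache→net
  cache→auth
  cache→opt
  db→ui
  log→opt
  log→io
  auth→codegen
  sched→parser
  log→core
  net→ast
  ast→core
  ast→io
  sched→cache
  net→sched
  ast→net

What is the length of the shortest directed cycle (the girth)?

For each vertex v, BFS finds the shortest path from v back to v.
The shortest such closed walk is auth → codegen → auth, length 2.

2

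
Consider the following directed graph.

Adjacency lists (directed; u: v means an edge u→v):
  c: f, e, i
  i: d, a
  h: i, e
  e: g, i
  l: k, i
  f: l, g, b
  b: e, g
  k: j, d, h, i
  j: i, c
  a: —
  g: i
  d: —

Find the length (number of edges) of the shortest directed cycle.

For each vertex v, BFS finds the shortest path from v back to v.
The shortest such closed walk is k → j → c → f → l → k, length 5.

5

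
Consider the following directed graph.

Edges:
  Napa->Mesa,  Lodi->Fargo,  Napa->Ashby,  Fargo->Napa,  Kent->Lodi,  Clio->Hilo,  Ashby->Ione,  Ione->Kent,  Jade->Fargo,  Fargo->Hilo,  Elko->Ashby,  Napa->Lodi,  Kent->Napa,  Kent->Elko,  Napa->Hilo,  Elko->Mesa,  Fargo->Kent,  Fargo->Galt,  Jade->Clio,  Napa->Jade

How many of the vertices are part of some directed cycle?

A vertex is on a directed cycle iff it belongs to a strongly connected component of size ≥ 2 (or has a self-loop).
The vertices on cycles are {Elko, Ione, Jade, Kent, Lodi, Napa, Ashby, Fargo} — 8 in total.

8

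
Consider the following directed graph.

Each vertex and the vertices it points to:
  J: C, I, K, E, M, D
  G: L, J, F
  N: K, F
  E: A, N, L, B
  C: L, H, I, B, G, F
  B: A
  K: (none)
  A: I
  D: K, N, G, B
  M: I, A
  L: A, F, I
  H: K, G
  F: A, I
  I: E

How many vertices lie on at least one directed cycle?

12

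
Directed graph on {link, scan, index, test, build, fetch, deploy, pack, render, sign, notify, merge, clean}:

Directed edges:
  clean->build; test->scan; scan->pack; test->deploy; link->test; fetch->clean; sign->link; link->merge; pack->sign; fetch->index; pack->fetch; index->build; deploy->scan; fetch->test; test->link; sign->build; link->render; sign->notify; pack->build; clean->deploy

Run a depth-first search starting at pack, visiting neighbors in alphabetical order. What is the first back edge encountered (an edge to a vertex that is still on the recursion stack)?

DFS from pack (visiting neighbors in alphabetical order); mark gray on enter, black on exit:
pack gray
  build gray
  build black
  fetch gray
    clean gray
      clean→build: build black — skip
      deploy gray
        scan gray
          scan→pack: pack is gray → back edge
First back edge: scan → pack.

scan->pack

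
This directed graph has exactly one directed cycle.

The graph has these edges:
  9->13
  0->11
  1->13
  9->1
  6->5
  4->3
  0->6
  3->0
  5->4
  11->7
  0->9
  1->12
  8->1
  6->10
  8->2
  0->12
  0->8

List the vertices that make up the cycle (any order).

0, 3, 4, 5, 6

DFS with gray/black marking from 3:
3 gray
  0 gray
    12 gray
    12 black
    8 gray
      1 gray
        1→12: 12 black — skip
        13 gray
        13 black
      1 black
      2 gray
      2 black
    8 black
    6 gray
      10 gray
      10 black
      5 gray
        4 gray
          4→3: 3 is gray → back edge
Back edge closes the cycle 3 → 0 → 6 → 5 → 4 → 3; its vertices are {0, 3, 4, 5, 6}.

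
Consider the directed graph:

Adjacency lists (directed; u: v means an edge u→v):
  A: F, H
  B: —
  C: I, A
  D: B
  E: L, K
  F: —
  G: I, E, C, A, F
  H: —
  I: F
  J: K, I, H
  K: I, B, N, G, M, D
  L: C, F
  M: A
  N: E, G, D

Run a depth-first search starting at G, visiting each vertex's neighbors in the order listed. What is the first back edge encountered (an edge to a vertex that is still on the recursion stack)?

N→E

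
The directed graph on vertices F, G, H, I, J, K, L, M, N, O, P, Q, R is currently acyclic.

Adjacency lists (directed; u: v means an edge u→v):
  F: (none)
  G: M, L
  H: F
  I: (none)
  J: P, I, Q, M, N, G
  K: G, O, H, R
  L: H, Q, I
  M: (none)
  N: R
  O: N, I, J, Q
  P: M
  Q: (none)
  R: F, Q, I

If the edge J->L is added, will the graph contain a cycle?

Adding J→L creates a cycle iff L can already reach J.
Explore from L: no path reaches J. The graph stays acyclic.

No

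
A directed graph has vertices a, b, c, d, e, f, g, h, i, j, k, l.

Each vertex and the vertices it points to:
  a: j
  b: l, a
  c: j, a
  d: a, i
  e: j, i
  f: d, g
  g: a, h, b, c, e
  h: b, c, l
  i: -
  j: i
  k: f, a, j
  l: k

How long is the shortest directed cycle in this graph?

For each vertex v, BFS finds the shortest path from v back to v.
The shortest such closed walk is f → g → b → l → k → f, length 5.

5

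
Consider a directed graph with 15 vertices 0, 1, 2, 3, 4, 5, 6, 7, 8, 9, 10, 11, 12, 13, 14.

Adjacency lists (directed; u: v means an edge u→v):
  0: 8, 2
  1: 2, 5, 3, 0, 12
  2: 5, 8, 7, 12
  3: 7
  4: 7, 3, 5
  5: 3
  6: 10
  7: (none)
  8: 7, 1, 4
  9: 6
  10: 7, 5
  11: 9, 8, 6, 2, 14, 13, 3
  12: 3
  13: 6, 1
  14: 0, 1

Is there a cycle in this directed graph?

Yes

DFS with white/gray/black marking, starting from 5:
5 gray
  3 gray
    7 gray
    7 black
  3 black
5 black
0 gray
  8 gray
    8→7: 7 black — skip
    1 gray
      2 gray
        2→5: 5 black — skip
        2→8: 8 is gray → back edge
Back edge found, so a cycle exists: 8 → 1 → 2 → 8.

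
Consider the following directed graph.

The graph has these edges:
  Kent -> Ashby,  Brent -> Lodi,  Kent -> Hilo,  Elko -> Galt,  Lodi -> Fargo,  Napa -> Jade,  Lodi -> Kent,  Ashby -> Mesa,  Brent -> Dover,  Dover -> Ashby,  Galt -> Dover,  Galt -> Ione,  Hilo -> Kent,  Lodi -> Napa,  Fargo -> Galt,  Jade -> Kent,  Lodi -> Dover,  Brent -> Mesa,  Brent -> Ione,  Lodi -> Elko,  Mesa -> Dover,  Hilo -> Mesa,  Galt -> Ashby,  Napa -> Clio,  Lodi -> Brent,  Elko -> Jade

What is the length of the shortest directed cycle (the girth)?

2

For each vertex v, BFS finds the shortest path from v back to v.
The shortest such closed walk is Lodi → Brent → Lodi, length 2.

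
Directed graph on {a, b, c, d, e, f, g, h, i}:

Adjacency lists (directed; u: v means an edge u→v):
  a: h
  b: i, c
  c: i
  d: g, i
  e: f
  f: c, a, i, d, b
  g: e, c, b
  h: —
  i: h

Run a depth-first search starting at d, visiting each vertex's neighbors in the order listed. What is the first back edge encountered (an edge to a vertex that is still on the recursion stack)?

DFS from d (visiting each vertex's neighbors in the order listed); mark gray on enter, black on exit:
d gray
  g gray
    e gray
      f gray
        c gray
          i gray
            h gray
            h black
          i black
        c black
        a gray
          a→h: h black — skip
        a black
        f→i: i black — skip
        f→d: d is gray → back edge
First back edge: f → d.

f→d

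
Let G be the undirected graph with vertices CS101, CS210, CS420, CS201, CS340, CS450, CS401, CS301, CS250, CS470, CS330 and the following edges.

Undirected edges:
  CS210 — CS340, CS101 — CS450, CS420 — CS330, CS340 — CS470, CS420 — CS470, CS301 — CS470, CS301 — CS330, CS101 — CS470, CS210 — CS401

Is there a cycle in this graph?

Yes

DFS, tracking each vertex's parent; an edge to a visited non-parent vertex closes a cycle.
Start from CS330:
visit CS330 (parent –)
  visit CS420 (parent CS330)
    visit CS470 (parent CS420)
      visit CS340 (parent CS470)
        visit CS210 (parent CS340)
          CS210–CS340: parent, skip
          visit CS401 (parent CS210)
            CS401–CS210: parent, skip
        CS340–CS470: parent, skip
      visit CS301 (parent CS470)
        CS301–CS330: CS330 visited and ≠ parent → cycle
Cycle: CS330 – CS420 – CS470 – CS301 – CS330.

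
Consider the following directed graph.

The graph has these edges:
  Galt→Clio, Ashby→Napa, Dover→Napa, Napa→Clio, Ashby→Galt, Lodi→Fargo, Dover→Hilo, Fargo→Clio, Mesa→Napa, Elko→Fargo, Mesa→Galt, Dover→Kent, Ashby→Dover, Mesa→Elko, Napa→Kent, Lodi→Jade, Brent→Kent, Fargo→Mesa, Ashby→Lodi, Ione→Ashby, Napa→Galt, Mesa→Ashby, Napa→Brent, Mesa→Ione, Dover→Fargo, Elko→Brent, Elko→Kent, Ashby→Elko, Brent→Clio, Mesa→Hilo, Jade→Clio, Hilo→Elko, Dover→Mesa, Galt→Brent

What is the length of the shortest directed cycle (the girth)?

3

For each vertex v, BFS finds the shortest path from v back to v.
The shortest such closed walk is Ashby → Dover → Mesa → Ashby, length 3.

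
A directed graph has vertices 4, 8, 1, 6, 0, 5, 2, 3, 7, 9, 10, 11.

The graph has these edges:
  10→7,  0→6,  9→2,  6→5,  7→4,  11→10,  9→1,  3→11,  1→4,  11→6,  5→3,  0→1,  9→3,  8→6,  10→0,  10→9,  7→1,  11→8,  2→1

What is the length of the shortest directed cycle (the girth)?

4

For each vertex v, BFS finds the shortest path from v back to v.
The shortest such closed walk is 9 → 3 → 11 → 10 → 9, length 4.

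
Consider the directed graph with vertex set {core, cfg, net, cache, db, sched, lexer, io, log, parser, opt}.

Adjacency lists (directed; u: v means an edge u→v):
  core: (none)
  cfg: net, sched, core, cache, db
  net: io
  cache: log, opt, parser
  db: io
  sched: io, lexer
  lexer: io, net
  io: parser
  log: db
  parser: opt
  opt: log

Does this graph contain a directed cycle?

DFS with white/gray/black marking, starting from cfg:
cfg gray
  net gray
    io gray
      parser gray
        opt gray
          log gray
            db gray
              db→io: io is gray → back edge
Back edge found, so a cycle exists: io → parser → opt → log → db → io.

Yes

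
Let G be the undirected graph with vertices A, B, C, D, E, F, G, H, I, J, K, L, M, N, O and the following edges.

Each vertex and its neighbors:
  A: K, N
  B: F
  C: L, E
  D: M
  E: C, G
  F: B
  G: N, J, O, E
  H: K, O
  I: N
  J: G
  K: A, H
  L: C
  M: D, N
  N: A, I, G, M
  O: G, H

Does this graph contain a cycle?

DFS, tracking each vertex's parent; an edge to a visited non-parent vertex closes a cycle.
Start from M:
visit M (parent –)
  visit D (parent M)
    D–M: parent, skip
  visit N (parent M)
    visit A (parent N)
      visit K (parent A)
        K–A: parent, skip
        visit H (parent K)
          H–K: parent, skip
          visit O (parent H)
            visit G (parent O)
              G–N: N visited and ≠ parent → cycle
Cycle: N – A – K – H – O – G – N.

Yes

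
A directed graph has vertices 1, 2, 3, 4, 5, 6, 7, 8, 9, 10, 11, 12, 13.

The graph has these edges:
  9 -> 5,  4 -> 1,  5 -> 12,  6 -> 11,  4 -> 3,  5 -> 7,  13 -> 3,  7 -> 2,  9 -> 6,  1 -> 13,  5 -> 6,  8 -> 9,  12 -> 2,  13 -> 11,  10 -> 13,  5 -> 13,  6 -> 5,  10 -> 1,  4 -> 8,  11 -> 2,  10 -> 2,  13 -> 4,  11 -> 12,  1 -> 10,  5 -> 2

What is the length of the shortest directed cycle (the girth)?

For each vertex v, BFS finds the shortest path from v back to v.
The shortest such closed walk is 1 → 10 → 1, length 2.

2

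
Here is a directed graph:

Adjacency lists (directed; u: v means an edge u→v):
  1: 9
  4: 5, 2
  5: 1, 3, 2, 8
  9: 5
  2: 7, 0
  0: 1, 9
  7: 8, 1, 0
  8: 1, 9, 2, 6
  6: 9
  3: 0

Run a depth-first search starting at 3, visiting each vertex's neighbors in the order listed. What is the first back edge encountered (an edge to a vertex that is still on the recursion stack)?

5→1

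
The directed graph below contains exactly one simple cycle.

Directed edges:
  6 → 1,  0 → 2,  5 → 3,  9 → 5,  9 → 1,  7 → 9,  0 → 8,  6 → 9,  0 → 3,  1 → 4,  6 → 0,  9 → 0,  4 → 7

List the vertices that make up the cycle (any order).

1, 4, 7, 9

DFS with gray/black marking from 9:
9 gray
  1 gray
    4 gray
      7 gray
        7→9: 9 is gray → back edge
Back edge closes the cycle 9 → 1 → 4 → 7 → 9; its vertices are {1, 4, 7, 9}.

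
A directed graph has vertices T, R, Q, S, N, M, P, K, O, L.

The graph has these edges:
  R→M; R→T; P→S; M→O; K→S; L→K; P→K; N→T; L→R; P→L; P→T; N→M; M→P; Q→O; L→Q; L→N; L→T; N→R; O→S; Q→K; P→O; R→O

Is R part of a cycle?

Yes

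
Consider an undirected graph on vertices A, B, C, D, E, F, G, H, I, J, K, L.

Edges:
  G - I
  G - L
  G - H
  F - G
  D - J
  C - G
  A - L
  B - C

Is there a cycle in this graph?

DFS, tracking each vertex's parent; an edge to a visited non-parent vertex closes a cycle.
Start from I:
visit I (parent –)
  visit G (parent I)
    visit C (parent G)
      C–G: parent, skip
      visit B (parent C)
        B–C: parent, skip
    visit L (parent G)
      L–G: parent, skip
      visit A (parent L)
        A–L: parent, skip
    G–I: parent, skip
    visit H (parent G)
      H–G: parent, skip
    visit F (parent G)
      F–G: parent, skip
visit D (parent –)
  visit J (parent D)
    J–D: parent, skip
visit E (parent –)
visit K (parent –)
No non-parent visited neighbor found — the graph is a forest.

No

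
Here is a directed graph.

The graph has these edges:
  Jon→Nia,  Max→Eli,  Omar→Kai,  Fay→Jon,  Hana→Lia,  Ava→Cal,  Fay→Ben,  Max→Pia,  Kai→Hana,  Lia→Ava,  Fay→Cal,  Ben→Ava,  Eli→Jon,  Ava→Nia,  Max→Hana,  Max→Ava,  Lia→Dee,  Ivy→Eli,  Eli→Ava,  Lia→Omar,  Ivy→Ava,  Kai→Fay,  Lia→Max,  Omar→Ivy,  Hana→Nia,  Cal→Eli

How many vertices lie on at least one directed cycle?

8

A vertex is on a directed cycle iff it belongs to a strongly connected component of size ≥ 2 (or has a self-loop).
The vertices on cycles are {Ava, Cal, Eli, Kai, Lia, Max, Hana, Omar} — 8 in total.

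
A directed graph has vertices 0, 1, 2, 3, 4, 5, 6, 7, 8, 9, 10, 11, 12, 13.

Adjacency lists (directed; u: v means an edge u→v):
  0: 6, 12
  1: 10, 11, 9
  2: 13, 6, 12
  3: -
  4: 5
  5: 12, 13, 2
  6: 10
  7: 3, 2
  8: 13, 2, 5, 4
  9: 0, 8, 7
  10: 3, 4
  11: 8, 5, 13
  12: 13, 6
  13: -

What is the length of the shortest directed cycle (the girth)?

For each vertex v, BFS finds the shortest path from v back to v.
The shortest such closed walk is 10 → 4 → 5 → 12 → 6 → 10, length 5.

5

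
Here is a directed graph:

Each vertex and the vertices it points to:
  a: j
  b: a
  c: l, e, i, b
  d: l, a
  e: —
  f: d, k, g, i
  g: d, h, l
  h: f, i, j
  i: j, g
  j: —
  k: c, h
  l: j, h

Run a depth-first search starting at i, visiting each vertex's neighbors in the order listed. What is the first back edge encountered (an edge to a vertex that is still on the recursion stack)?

DFS from i (visiting each vertex's neighbors in the order listed); mark gray on enter, black on exit:
i gray
  j gray
  j black
  g gray
    d gray
      l gray
        l→j: j black — skip
        h gray
          f gray
            f→d: d is gray → back edge
First back edge: f → d.

f→d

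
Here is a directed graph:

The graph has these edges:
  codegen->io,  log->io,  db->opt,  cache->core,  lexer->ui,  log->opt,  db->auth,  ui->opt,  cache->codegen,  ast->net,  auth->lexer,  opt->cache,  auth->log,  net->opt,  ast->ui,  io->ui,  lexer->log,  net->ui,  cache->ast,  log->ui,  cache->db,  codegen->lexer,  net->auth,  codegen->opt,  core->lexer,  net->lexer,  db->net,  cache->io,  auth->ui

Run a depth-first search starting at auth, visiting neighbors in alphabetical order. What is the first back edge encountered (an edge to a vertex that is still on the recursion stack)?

DFS from auth (visiting neighbors in alphabetical order); mark gray on enter, black on exit:
auth gray
  lexer gray
    log gray
      io gray
        ui gray
          opt gray
            cache gray
              ast gray
                net gray
                  net→auth: auth is gray → back edge
First back edge: net → auth.

net→auth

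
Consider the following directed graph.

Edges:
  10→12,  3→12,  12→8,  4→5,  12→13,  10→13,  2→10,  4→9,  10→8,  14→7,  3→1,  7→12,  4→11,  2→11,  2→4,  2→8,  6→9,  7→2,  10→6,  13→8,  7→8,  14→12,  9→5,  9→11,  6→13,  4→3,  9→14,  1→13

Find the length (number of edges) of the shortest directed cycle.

5

For each vertex v, BFS finds the shortest path from v back to v.
The shortest such closed walk is 2 → 4 → 9 → 14 → 7 → 2, length 5.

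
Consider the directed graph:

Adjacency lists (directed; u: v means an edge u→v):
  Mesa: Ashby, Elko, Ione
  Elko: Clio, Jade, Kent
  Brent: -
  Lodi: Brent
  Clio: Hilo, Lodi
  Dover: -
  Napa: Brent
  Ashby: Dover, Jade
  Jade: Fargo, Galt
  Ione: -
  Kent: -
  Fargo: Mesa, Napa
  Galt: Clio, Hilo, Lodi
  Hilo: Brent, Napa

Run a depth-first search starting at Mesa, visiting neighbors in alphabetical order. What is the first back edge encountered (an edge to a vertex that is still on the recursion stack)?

Fargo→Mesa

DFS from Mesa (visiting neighbors in alphabetical order); mark gray on enter, black on exit:
Mesa gray
  Ashby gray
    Dover gray
    Dover black
    Jade gray
      Fargo gray
        Fargo→Mesa: Mesa is gray → back edge
First back edge: Fargo → Mesa.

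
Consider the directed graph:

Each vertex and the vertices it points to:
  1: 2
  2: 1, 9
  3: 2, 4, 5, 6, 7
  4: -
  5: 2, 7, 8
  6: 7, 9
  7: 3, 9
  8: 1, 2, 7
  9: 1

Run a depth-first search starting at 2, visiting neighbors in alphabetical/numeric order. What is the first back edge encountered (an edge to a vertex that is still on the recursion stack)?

1→2

DFS from 2 (visiting neighbors in alphabetical/numeric order); mark gray on enter, black on exit:
2 gray
  1 gray
    1→2: 2 is gray → back edge
First back edge: 1 → 2.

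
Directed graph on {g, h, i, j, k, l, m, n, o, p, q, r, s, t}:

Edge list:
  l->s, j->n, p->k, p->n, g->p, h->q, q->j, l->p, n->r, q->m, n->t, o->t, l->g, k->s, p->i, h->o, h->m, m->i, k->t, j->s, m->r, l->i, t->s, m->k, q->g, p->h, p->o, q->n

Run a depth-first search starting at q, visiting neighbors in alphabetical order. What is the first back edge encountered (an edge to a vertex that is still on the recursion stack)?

h→q

DFS from q (visiting neighbors in alphabetical order); mark gray on enter, black on exit:
q gray
  g gray
    p gray
      h gray
        m gray
          i gray
          i black
          k gray
            s gray
            s black
            t gray
              t→s: s black — skip
            t black
          k black
          r gray
          r black
        m black
        o gray
          o→t: t black — skip
        o black
        h→q: q is gray → back edge
First back edge: h → q.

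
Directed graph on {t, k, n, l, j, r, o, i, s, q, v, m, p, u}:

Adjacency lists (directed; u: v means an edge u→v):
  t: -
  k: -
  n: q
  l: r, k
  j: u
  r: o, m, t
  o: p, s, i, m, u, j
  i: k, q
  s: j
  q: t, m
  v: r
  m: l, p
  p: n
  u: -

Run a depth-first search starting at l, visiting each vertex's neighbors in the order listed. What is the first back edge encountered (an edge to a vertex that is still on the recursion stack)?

m→l

DFS from l (visiting each vertex's neighbors in the order listed); mark gray on enter, black on exit:
l gray
  r gray
    o gray
      p gray
        n gray
          q gray
            t gray
            t black
            m gray
              m→l: l is gray → back edge
First back edge: m → l.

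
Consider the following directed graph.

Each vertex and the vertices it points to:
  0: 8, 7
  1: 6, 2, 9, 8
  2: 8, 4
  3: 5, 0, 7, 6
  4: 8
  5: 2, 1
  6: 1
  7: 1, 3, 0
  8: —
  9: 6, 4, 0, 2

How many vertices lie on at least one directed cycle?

7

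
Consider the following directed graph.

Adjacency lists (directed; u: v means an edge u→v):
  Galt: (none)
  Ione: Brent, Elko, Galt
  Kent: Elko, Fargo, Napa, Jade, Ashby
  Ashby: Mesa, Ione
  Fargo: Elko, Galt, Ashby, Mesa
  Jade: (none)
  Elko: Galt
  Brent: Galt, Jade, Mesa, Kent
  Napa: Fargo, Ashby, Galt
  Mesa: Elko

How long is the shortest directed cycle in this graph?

For each vertex v, BFS finds the shortest path from v back to v.
The shortest such closed walk is Brent → Kent → Ashby → Ione → Brent, length 4.

4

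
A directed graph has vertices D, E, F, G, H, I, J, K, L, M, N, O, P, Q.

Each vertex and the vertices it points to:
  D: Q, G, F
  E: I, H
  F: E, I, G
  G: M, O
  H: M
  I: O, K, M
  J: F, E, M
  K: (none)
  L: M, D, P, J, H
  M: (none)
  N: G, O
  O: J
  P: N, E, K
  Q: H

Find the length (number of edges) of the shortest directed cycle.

For each vertex v, BFS finds the shortest path from v back to v.
The shortest such closed walk is J → F → I → O → J, length 4.

4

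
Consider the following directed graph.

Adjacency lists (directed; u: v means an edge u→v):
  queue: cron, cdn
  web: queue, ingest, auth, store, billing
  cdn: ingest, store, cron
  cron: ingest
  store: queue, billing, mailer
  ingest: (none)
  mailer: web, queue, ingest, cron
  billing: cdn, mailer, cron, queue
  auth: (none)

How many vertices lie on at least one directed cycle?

A vertex is on a directed cycle iff it belongs to a strongly connected component of size ≥ 2 (or has a self-loop).
The vertices on cycles are {cdn, web, queue, store, mailer, billing} — 6 in total.

6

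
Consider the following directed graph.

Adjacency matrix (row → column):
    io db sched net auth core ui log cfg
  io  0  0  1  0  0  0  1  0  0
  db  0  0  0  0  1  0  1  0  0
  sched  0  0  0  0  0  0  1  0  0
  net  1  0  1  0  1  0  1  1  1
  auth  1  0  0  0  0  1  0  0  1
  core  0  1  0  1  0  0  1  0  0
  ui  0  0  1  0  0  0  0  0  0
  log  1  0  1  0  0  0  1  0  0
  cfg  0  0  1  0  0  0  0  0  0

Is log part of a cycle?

No

log lies on a cycle iff there is a path from log back to itself.
Exploring from log, it never reaches itself; equivalently, its strongly connected component is a singleton.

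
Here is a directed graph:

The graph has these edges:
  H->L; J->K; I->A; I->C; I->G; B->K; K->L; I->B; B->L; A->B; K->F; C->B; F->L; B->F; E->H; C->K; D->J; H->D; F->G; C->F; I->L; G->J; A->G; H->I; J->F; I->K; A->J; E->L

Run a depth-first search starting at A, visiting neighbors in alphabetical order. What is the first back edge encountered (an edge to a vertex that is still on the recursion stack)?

DFS from A (visiting neighbors in alphabetical order); mark gray on enter, black on exit:
A gray
  B gray
    F gray
      G gray
        J gray
          J→F: F is gray → back edge
First back edge: J → F.

J->F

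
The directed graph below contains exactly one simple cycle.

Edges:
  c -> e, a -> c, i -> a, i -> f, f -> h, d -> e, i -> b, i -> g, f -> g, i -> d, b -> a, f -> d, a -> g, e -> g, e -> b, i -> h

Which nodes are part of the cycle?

DFS with gray/black marking from b:
b gray
  a gray
    c gray
      e gray
        g gray
        g black
        e→b: b is gray → back edge
Back edge closes the cycle b → a → c → e → b; its vertices are {a, b, c, e}.

a, b, c, e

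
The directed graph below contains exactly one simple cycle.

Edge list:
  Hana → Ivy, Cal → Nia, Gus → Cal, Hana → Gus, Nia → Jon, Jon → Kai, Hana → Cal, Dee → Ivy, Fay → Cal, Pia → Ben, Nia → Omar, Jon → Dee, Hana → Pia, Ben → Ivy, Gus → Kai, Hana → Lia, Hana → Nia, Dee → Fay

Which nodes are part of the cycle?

Cal, Dee, Fay, Jon, Nia

DFS with gray/black marking from Nia:
Nia gray
  Omar gray
  Omar black
  Jon gray
    Kai gray
    Kai black
    Dee gray
      Ivy gray
      Ivy black
      Fay gray
        Cal gray
          Cal→Nia: Nia is gray → back edge
Back edge closes the cycle Nia → Jon → Dee → Fay → Cal → Nia; its vertices are {Cal, Dee, Fay, Jon, Nia}.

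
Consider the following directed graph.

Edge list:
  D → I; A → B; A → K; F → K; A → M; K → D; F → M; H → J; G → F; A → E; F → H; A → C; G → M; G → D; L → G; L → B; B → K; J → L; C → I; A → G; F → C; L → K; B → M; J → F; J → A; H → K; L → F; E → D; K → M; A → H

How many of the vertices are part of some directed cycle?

6

A vertex is on a directed cycle iff it belongs to a strongly connected component of size ≥ 2 (or has a self-loop).
The vertices on cycles are {A, F, G, H, J, L} — 6 in total.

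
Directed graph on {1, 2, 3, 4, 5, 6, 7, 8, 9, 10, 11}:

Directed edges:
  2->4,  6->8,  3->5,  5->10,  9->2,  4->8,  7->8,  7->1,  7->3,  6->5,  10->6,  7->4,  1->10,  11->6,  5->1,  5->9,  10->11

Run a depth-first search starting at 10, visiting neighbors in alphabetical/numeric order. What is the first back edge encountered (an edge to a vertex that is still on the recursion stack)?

DFS from 10 (visiting neighbors in alphabetical/numeric order); mark gray on enter, black on exit:
10 gray
  6 gray
    5 gray
      1 gray
        1→10: 10 is gray → back edge
First back edge: 1 → 10.

1→10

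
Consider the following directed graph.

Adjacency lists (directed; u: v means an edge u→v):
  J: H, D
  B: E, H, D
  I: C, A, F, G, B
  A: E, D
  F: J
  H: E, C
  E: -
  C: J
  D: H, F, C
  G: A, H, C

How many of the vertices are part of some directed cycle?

5

A vertex is on a directed cycle iff it belongs to a strongly connected component of size ≥ 2 (or has a self-loop).
The vertices on cycles are {C, D, F, H, J} — 5 in total.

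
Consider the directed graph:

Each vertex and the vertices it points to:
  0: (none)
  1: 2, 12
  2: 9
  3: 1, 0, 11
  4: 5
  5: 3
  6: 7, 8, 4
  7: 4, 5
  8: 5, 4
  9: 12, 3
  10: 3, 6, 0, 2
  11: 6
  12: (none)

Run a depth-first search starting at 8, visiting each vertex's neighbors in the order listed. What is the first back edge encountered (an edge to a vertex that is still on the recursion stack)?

DFS from 8 (visiting each vertex's neighbors in the order listed); mark gray on enter, black on exit:
8 gray
  5 gray
    3 gray
      1 gray
        2 gray
          9 gray
            12 gray
            12 black
            9→3: 3 is gray → back edge
First back edge: 9 → 3.

9→3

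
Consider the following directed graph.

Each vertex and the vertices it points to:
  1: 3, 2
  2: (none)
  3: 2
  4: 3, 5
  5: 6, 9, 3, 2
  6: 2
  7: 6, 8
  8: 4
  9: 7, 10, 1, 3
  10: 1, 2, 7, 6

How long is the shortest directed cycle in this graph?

For each vertex v, BFS finds the shortest path from v back to v.
The shortest such closed walk is 7 → 8 → 4 → 5 → 9 → 7, length 5.

5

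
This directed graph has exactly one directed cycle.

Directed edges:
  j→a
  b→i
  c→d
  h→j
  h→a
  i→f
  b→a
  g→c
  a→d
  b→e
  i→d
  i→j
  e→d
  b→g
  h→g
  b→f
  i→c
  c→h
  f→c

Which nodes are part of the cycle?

c, g, h

DFS with gray/black marking from c:
c gray
  d gray
  d black
  h gray
    j gray
      a gray
        a→d: d black — skip
      a black
    j black
    h→a: a black — skip
    g gray
      g→c: c is gray → back edge
Back edge closes the cycle c → h → g → c; its vertices are {c, g, h}.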